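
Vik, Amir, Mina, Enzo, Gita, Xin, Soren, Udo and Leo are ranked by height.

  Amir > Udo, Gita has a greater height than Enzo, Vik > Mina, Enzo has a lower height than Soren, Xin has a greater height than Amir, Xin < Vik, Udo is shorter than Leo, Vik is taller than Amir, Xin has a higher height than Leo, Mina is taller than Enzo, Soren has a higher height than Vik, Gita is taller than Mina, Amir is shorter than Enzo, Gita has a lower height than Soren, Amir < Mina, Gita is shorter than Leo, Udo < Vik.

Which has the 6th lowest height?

Chaining the given pairs: Udo < Amir < Enzo < Mina < Gita < Leo < Xin < Vik < Soren.
The 6th smallest is Leo.

Leo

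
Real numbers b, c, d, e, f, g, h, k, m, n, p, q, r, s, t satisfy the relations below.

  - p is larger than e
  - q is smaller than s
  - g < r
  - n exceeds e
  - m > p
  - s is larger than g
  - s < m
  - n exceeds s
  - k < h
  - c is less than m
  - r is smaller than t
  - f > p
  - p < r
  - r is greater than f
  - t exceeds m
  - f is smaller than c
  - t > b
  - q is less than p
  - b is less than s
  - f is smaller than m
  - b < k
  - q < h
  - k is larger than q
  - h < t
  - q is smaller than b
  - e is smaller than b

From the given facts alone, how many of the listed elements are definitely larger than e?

11

The elements the relations force above e are p, f, b, r, c, s, k, h, n, m, t — no chain reaches any other.
That is 11.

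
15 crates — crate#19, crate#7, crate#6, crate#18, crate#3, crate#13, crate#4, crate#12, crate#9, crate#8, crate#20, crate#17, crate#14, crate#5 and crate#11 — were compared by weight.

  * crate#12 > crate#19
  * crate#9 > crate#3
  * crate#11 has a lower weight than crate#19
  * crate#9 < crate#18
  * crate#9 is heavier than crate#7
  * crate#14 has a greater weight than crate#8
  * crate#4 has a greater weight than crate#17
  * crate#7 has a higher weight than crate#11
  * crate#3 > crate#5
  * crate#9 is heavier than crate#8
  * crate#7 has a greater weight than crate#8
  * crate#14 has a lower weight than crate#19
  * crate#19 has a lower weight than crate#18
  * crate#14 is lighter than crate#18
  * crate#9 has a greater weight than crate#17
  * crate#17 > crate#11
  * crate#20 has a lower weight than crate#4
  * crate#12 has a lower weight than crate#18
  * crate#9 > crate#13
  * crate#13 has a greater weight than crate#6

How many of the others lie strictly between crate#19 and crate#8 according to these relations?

The relations place crate#8 below crate#19. An element lies strictly between them when it is forced above crate#8 and also forced below crate#19.
Above crate#8: {crate#14, crate#7, crate#12, crate#9, crate#18}. Below crate#19: {crate#11, crate#14}.
Intersection: {crate#14} — 1.

1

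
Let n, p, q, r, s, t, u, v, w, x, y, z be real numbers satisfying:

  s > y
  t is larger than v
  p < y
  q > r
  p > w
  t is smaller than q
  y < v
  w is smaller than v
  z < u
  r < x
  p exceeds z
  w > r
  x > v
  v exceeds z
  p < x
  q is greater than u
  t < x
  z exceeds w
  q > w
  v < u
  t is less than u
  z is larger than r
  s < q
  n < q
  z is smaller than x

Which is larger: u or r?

u

r < w and w < z give r < z.
With z < p: r < w < z < p.
With p < y: r < w < z < p < y.
Then y < v extends the chain to v.
Then v < t extends the chain to t.
Then t < u extends the chain to u.
So r < u; u is the larger of the two.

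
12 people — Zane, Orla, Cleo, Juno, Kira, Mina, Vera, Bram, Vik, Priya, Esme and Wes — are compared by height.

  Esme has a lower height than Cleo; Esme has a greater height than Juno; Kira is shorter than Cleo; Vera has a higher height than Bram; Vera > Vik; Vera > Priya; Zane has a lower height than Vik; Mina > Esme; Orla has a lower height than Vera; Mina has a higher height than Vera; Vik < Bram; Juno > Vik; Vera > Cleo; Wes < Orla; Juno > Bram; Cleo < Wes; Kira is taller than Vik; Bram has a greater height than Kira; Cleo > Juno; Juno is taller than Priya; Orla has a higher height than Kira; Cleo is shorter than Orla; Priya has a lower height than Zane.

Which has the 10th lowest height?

Chaining the given pairs: Priya < Zane < Vik < Kira < Bram < Juno < Esme < Cleo < Wes < Orla < Vera < Mina.
Counting 10 from the smallest end gives Orla.

Orla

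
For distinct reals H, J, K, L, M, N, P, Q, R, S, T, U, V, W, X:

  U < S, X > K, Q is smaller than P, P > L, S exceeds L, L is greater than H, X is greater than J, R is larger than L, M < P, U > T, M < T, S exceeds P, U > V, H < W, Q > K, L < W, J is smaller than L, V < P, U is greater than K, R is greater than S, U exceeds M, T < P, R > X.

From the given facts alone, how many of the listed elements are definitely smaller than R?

12

From R the given relations immediately reach X, L, S.
From those, K, J, H, U, P — 8 in total.
From those, V, M, T, Q — 12 in total.
Nothing else is reachable below R; 12 in all.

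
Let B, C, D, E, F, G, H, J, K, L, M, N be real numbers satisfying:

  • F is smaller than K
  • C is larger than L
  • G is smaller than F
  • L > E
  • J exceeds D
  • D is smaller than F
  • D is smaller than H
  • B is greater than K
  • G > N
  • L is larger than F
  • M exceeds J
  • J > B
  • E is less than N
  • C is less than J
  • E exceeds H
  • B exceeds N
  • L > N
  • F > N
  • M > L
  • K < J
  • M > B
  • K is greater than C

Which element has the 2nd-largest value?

J

Chaining the given pairs: D < H < E < N < G < F < L < C < K < B < J < M.
The 2nd largest is J.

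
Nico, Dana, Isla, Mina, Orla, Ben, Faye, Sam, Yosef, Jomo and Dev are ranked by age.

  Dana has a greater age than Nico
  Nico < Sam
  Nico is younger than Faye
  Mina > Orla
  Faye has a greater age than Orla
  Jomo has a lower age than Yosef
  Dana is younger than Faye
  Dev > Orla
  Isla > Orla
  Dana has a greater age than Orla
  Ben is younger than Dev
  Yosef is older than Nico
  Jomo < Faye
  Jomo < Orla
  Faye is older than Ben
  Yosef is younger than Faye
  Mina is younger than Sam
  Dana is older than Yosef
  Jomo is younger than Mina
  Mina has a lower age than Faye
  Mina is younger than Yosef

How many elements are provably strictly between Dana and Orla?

The relations place Orla below Dana. An element lies strictly between them when it is forced above Orla and also forced below Dana.
Above Orla: {Dev, Mina, Sam, Isla, Yosef, Faye}. Below Dana: {Jomo, Nico, Mina, Yosef}.
Intersection: {Mina, Yosef} — 2.

2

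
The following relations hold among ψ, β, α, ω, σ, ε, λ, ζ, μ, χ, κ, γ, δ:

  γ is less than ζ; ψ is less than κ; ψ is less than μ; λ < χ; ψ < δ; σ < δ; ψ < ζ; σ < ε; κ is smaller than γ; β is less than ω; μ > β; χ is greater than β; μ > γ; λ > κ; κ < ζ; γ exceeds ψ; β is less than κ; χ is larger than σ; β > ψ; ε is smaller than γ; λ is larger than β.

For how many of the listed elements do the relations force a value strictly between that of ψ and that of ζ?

3

The relations place ψ below ζ. An element lies strictly between them when it is forced above ψ and also forced below ζ.
Above ψ: {β, κ, γ, ω, μ, δ, λ, χ}. Below ζ: {σ, β, κ, ε, γ}.
Intersection: {β, κ, γ} — 3.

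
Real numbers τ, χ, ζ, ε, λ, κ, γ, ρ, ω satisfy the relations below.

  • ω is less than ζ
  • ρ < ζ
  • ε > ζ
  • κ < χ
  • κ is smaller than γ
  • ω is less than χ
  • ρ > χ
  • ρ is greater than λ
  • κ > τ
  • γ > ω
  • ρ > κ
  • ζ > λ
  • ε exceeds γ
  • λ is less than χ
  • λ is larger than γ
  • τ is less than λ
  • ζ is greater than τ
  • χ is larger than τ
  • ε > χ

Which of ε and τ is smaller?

τ < κ and κ < γ give τ < γ.
Then γ < λ extends the chain to λ.
With λ < ρ: τ < κ < γ < λ < ρ.
Then ρ < ζ extends the chain to ζ.
Then ζ < ε extends the chain to ε.
So τ < ε; τ is the smaller of the two.

τ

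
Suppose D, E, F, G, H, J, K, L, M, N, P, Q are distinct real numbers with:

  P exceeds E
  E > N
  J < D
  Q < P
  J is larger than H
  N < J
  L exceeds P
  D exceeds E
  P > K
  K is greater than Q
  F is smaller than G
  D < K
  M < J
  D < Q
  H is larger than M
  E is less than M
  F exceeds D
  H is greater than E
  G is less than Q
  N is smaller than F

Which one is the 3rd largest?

K

The consecutive relations fix a unique order: N < E < M < H < J < D < F < G < Q < K < P < L.
Counting 3 from the largest end gives K.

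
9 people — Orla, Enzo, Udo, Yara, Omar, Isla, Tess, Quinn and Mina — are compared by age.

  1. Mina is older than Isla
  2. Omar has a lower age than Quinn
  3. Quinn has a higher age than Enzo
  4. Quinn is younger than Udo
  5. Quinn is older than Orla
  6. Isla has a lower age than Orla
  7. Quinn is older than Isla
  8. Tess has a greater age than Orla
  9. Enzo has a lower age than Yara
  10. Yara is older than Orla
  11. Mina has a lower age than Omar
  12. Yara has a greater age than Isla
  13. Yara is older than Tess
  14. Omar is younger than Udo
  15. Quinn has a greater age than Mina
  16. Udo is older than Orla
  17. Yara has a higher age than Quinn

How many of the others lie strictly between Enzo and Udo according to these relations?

1

Chaining upward from Enzo reaches: Quinn, Yara.
Chaining downward from Udo reaches: Isla, Mina, Omar, Orla, Quinn.
Strictly between Enzo and Udo are those in both lists: Quinn — 1 element.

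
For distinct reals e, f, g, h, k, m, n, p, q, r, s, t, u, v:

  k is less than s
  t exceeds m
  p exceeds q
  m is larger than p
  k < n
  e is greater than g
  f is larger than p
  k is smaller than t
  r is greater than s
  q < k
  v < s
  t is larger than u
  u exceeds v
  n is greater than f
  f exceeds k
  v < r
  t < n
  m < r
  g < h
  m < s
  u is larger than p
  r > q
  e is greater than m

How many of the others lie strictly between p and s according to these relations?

Chaining upward from p reaches: m, u, t, f, e, n, r.
Chaining downward from s reaches: q, v, m, k.
Strictly between p and s are those in both lists: m — 1 element.

1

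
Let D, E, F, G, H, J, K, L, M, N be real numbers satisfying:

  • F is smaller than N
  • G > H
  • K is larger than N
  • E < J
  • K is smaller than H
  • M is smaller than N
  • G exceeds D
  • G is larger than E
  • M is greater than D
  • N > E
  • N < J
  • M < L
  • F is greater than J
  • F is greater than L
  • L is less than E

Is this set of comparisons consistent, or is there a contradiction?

We have N < J stated directly, yet also J < F < N by chaining the others — so J < N. Contradiction.

inconsistent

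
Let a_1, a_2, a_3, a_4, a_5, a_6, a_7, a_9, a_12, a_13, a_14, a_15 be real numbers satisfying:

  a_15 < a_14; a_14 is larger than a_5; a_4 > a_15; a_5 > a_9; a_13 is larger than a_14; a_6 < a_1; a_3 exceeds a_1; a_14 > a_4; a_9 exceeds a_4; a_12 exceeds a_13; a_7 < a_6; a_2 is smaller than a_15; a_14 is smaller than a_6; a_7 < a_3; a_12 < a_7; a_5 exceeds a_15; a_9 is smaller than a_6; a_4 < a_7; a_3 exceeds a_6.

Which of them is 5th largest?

Piecing the relations together gives one ordering: a_2 < a_15 < a_4 < a_9 < a_5 < a_14 < a_13 < a_12 < a_7 < a_6 < a_1 < a_3.
The 5th largest is a_12.

a_12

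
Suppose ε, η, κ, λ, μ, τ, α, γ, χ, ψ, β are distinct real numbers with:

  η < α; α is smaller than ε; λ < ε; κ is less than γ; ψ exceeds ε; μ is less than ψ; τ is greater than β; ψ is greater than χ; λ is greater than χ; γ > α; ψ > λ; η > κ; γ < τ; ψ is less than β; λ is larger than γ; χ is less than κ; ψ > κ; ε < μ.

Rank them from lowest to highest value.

χ < κ < η < α < γ < λ < ε < μ < ψ < β < τ

Each adjacent pair is fixed by a given relation: χ < κ; κ < η; η < α; α < γ; γ < λ; λ < ε; ε < μ; μ < ψ; ψ < β; β < τ. Chaining them end to end gives the full order.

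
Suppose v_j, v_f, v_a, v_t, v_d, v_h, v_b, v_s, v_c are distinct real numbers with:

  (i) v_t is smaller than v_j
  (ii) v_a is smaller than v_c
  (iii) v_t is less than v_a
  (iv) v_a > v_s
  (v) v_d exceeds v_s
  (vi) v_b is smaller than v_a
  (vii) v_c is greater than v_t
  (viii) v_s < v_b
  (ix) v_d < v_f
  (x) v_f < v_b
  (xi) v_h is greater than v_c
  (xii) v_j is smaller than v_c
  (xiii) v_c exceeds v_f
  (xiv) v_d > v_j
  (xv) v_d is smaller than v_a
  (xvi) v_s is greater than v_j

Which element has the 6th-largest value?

v_d

Chaining the given pairs: v_t < v_j < v_s < v_d < v_f < v_b < v_a < v_c < v_h.
Counting 6 from the largest end gives v_d.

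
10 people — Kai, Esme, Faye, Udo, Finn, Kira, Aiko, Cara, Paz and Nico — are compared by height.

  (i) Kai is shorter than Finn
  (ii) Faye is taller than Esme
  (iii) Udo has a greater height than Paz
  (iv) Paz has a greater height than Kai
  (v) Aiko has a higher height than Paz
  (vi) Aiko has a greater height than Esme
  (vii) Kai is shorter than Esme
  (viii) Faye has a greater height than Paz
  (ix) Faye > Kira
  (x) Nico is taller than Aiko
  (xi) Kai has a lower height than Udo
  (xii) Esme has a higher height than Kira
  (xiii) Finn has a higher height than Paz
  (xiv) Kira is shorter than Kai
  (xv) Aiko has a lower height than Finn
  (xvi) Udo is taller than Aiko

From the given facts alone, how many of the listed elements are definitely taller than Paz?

5

From Paz the given relations immediately reach Faye, Aiko, Finn, Udo.
From those, Nico — 5 in total.
No other element is forced above Paz by the given relations, so the count is 5.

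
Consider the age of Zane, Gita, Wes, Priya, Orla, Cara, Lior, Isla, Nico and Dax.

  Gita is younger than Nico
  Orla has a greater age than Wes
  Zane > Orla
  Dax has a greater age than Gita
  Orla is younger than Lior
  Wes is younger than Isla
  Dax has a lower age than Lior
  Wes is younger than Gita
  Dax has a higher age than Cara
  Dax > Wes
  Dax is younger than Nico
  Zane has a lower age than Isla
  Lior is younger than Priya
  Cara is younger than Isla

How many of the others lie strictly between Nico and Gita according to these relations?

1

Chaining upward from Gita reaches: Dax, Lior, Priya.
Chaining downward from Nico reaches: Wes, Cara, Dax.
Strictly between Gita and Nico are those in both lists: Dax — 1 element.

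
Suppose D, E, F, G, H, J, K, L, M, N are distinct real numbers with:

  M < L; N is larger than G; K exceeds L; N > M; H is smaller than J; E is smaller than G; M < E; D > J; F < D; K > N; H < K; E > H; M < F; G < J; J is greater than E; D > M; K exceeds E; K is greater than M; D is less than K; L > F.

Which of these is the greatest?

K

Chaining downward from K: directly below it, M, H, E, L, N, D; then F, G, J.
That covers every other element, and nothing is given above K, so K is the greatest.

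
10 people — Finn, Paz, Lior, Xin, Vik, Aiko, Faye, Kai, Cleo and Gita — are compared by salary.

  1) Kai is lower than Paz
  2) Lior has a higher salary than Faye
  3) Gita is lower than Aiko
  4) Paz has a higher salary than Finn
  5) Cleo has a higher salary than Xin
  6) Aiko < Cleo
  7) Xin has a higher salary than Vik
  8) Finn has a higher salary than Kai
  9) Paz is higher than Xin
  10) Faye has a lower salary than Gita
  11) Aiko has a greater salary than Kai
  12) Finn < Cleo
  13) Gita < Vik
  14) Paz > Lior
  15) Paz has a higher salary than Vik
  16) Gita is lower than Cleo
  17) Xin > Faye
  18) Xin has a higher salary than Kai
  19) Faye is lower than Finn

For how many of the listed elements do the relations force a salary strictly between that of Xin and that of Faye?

2

The relations place Faye below Xin. An element lies strictly between them when it is forced above Faye and also forced below Xin.
Above Faye: {Gita, Aiko, Vik, Finn, Cleo, Lior, Paz}. Below Xin: {Kai, Gita, Vik}.
Intersection: {Gita, Vik} — 2.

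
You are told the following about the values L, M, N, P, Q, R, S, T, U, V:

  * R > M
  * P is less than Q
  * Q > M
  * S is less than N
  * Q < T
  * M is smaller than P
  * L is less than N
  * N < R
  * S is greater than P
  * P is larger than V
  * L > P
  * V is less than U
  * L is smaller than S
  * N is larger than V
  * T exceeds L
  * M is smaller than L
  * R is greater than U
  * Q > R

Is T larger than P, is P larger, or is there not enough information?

The relevant relations are P < L; L < S; S < N; N < R; R < Q; Q < T.
Together: P < L < S < N < R < Q < T.
So T is larger.

T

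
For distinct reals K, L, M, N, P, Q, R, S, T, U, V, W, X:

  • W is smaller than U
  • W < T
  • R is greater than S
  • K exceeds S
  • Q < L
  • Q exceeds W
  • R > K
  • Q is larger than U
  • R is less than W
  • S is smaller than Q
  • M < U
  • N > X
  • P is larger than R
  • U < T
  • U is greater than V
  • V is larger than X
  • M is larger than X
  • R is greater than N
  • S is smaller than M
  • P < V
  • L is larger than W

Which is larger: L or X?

L

The relevant relations are X < N; N < R; R < P; P < V; V < U; U < Q; Q < L.
Together: X < N < R < P < V < U < Q < L.
So X < L; L is the larger of the two.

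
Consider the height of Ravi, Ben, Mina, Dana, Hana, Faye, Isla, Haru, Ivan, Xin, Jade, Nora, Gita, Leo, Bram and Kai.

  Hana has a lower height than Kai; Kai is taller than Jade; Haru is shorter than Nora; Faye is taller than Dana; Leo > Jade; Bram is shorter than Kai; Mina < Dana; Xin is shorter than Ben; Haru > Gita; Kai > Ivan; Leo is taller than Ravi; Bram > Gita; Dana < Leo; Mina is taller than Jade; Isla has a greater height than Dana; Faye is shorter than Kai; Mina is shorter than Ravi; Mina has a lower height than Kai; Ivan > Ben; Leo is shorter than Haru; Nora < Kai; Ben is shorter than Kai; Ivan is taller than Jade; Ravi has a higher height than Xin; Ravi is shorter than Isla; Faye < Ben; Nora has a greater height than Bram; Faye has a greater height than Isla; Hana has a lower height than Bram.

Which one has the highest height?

Kai

Chaining downward from Kai: directly below it, Jade, Hana, Mina, Bram, Faye, Ben, Nora, Ivan; then Xin, Gita, Dana, Isla, Haru; then Ravi, Leo.
That covers every other element, and nothing is given above Kai, so Kai is the highest height.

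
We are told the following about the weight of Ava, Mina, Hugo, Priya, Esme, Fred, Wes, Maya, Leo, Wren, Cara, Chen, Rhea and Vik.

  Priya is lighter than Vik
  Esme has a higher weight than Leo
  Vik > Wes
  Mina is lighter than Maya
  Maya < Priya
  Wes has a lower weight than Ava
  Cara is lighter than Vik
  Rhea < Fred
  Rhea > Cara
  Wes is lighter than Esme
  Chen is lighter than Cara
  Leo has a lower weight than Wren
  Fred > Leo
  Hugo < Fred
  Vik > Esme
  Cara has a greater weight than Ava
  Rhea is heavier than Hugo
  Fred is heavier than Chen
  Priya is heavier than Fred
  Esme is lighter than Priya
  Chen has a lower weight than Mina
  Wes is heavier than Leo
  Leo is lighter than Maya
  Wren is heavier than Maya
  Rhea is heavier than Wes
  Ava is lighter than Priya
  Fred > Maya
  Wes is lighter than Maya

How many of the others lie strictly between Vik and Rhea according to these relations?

2

The relations place Rhea below Vik. An element lies strictly between them when it is forced above Rhea and also forced below Vik.
Above Rhea: {Fred, Priya}. Below Vik: {Leo, Chen, Wes, Hugo, Ava, Mina, Esme, Cara, Maya, Fred, Priya}.
Intersection: {Fred, Priya} — 2.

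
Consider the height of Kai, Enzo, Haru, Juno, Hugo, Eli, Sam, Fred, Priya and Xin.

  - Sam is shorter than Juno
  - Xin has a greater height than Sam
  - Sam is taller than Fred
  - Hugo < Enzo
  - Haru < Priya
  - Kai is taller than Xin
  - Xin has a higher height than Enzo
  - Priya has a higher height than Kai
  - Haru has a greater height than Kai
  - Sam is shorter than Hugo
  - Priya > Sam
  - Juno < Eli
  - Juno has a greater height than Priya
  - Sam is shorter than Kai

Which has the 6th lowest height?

Kai

Piecing the relations together gives one ordering: Fred < Sam < Hugo < Enzo < Xin < Kai < Haru < Priya < Juno < Eli.
Counting 6 from the smallest end gives Kai.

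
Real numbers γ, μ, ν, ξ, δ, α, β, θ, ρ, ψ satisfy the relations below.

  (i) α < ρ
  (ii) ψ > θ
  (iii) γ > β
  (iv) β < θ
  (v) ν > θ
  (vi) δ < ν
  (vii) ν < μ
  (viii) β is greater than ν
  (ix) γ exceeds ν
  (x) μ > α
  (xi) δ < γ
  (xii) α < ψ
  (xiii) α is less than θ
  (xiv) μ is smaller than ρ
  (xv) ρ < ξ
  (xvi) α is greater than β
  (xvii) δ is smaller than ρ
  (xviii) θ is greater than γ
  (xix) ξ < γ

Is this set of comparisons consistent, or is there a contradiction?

inconsistent

Chaining the given relations yields ν < β < α < μ < ρ < ξ < γ < θ, so ν < θ. But one relation states θ < ν. These cannot both hold.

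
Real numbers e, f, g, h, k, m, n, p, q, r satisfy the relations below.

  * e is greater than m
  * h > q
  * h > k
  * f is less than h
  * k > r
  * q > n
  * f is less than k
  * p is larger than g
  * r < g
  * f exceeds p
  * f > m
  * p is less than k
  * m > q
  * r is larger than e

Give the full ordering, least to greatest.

n < q < m < e < r < g < p < f < k < h

The consecutive links are each given: n < q; q < m; m < e; e < r; r < g; g < p; p < f; f < k; k < h.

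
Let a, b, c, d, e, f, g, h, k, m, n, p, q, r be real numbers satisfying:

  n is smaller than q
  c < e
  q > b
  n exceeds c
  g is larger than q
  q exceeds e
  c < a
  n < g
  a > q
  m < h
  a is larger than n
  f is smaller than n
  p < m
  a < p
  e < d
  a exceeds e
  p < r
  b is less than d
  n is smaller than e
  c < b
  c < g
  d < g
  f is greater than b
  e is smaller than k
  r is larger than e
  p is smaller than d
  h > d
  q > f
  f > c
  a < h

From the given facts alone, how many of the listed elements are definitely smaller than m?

Directly below m: p.
One step further: a (2 so far).
One step further: c, n, e, q (6 so far).
One step further: b, f (8 so far).
No other element is forced below m by the given relations, so the count is 8.

8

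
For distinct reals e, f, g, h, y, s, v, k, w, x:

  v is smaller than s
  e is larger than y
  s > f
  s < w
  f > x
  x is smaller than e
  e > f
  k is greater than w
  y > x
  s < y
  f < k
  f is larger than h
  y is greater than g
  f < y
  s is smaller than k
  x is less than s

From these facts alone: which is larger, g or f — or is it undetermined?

Following every chain through f: above f we get s, w, y, k, e; below f we get x, h.
g is not reached, and no chain runs the other way from g to f.
So the given relations leave the order of f and g undetermined.

undetermined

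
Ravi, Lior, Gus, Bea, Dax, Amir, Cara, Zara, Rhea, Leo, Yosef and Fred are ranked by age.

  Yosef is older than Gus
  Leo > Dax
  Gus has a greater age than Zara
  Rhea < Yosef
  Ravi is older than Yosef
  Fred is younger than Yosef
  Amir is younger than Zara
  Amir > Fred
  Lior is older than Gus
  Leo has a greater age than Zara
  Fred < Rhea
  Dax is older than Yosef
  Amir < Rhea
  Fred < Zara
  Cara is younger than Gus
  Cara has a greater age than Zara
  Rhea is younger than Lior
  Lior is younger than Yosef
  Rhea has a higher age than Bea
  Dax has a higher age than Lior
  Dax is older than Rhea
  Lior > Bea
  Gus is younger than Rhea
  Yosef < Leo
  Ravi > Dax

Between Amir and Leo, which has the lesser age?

Amir

Amir < Zara and Zara < Cara give Amir < Cara.
With Cara < Gus: Amir < Zara < Cara < Gus.
With Gus < Rhea: Amir < Zara < Cara < Gus < Rhea.
Then Rhea < Lior extends the chain to Lior.
With Lior < Yosef: Amir < Zara < Cara < Gus < Rhea < Lior < Yosef.
Then Yosef < Dax extends the chain to Dax.
Then Dax < Leo extends the chain to Leo.
So Amir < Leo; Amir is the younger of the two.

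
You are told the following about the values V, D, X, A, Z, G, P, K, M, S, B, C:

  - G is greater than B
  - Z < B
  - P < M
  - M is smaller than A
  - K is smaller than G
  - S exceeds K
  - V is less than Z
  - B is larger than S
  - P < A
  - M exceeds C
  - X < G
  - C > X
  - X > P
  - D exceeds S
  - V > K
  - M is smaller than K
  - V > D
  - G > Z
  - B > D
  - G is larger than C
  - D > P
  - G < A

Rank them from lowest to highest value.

P < X < C < M < K < S < D < V < Z < B < G < A

The consecutive links are each given: P < X; X < C; C < M; M < K; K < S; S < D; D < V; V < Z; Z < B; B < G; G < A.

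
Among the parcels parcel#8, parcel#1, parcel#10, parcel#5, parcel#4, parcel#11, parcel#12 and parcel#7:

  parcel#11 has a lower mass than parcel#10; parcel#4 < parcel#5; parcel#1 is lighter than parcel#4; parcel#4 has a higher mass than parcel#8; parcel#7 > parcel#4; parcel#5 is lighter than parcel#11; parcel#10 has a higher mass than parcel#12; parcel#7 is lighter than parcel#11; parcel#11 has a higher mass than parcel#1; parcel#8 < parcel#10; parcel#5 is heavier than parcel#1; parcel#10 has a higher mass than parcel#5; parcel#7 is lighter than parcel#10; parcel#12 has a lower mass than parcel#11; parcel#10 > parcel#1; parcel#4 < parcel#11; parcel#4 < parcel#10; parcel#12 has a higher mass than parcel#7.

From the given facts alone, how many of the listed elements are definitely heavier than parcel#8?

Directly above parcel#8: parcel#4, parcel#10.
One step further: parcel#7, parcel#5, parcel#11 (5 so far).
One step further: parcel#12 (6 so far).
No other element is forced above parcel#8 by the given relations, so the count is 6.

6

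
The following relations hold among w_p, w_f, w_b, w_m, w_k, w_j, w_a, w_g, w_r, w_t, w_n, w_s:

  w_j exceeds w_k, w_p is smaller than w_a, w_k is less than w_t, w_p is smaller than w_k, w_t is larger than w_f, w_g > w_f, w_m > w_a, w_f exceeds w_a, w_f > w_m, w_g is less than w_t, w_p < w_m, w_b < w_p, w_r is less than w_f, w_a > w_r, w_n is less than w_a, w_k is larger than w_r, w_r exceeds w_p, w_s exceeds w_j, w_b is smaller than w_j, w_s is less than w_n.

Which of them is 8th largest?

Chaining the given pairs: w_b < w_p < w_r < w_k < w_j < w_s < w_n < w_a < w_m < w_f < w_g < w_t.
The 8th largest is w_j.

w_j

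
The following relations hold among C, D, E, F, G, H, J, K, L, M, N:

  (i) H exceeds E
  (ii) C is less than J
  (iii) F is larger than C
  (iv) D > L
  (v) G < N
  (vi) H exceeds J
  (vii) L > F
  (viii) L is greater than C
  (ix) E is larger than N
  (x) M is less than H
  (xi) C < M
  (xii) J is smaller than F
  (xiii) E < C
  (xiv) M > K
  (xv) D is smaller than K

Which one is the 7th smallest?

Chaining the given pairs: G < N < E < C < J < F < L < D < K < M < H.
Counting 7 from the smallest end gives L.

L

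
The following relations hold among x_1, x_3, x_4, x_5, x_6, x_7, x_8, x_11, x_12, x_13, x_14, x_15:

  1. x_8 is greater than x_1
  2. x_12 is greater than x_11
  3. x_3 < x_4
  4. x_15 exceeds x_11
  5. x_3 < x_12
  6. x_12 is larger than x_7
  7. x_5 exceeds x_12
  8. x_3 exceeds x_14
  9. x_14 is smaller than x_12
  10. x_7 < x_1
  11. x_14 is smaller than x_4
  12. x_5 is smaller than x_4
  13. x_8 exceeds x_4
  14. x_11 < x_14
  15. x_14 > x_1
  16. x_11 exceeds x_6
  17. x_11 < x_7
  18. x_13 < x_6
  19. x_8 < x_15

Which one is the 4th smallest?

Chaining the given pairs: x_13 < x_6 < x_11 < x_7 < x_1 < x_14 < x_3 < x_12 < x_5 < x_4 < x_8 < x_15.
The 4th smallest is x_7.

x_7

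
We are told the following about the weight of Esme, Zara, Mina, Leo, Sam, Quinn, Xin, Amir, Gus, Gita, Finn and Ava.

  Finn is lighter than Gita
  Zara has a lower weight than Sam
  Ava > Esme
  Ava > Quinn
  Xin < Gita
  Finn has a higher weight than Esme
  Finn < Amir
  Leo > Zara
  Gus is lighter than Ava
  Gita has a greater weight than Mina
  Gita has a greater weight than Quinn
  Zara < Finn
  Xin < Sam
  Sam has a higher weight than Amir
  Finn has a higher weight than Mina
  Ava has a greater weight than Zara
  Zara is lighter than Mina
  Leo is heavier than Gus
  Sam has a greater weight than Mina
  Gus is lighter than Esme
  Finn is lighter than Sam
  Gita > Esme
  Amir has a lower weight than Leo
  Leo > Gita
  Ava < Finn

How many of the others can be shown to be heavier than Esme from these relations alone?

6

Directly above Esme: Ava, Finn, Gita.
One step further: Amir, Leo, Sam (6 so far).
Nothing else is reachable above Esme; 6 in all.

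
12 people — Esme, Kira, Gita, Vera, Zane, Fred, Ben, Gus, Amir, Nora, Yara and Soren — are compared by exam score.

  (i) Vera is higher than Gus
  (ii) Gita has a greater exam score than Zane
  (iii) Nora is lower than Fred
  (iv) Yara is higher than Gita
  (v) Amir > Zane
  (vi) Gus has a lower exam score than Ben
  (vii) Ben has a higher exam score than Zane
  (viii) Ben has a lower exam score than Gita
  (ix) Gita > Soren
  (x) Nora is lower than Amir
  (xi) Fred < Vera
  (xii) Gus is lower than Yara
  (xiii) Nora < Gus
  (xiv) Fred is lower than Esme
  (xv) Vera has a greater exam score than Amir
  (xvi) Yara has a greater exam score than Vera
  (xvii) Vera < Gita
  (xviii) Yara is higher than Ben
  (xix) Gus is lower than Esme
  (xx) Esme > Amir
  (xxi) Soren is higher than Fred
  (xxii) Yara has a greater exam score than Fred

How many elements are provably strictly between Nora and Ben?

1

Chaining upward from Nora reaches: Fred, Amir, Gus, Vera, Soren, Esme, Gita, Yara.
Chaining downward from Ben reaches: Zane, Gus.
Strictly between Nora and Ben are those in both lists: Gus — 1 element.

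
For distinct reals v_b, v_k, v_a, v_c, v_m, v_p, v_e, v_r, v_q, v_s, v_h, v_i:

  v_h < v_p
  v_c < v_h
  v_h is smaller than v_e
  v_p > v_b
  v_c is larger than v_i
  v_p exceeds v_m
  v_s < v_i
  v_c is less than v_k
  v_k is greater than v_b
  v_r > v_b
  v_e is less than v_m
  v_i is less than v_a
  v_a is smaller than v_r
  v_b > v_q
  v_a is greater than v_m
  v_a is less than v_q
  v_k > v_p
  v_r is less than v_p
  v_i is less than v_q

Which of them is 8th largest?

Chaining the given pairs: v_s < v_i < v_c < v_h < v_e < v_m < v_a < v_q < v_b < v_r < v_p < v_k.
Counting 8 from the largest end gives v_e.

v_e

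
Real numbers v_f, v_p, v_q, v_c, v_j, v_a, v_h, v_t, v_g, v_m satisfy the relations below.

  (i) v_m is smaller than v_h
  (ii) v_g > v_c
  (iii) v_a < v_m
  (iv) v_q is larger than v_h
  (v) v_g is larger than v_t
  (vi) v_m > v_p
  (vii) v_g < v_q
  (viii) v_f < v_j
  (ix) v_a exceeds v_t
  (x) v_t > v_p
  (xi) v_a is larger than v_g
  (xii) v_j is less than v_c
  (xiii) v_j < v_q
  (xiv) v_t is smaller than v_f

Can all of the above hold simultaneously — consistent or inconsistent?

The single ordering v_p < v_t < v_f < v_j < v_c < v_g < v_a < v_m < v_h < v_q satisfies every listed relation, so no contradiction arises.

consistent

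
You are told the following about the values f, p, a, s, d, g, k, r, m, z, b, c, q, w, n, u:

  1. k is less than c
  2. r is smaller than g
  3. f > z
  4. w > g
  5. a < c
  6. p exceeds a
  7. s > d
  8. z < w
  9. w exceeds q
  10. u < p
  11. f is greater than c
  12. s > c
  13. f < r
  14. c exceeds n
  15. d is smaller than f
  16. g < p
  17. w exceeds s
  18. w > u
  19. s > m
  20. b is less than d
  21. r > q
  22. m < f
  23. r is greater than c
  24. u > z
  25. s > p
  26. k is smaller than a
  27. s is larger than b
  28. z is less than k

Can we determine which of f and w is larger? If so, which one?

w

f < r < g < p < s < w, by transitivity through r, g, p, s.
So w is larger.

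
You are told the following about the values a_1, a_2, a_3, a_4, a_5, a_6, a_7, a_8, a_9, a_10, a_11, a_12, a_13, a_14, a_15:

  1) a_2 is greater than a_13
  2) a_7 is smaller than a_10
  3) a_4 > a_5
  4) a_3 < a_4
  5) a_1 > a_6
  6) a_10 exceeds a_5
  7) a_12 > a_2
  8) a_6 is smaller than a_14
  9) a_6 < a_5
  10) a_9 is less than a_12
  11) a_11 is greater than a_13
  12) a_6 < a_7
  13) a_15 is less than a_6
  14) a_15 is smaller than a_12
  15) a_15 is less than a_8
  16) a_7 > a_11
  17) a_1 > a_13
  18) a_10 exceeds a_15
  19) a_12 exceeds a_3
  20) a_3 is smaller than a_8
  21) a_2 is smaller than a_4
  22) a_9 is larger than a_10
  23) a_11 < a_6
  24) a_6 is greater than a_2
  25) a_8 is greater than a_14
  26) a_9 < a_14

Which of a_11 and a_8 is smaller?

Chaining the given relations: a_11 < a_6 < a_5 < a_10 < a_9 < a_14 < a_8.
So a_11 < a_8; a_11 is the smaller of the two.

a_11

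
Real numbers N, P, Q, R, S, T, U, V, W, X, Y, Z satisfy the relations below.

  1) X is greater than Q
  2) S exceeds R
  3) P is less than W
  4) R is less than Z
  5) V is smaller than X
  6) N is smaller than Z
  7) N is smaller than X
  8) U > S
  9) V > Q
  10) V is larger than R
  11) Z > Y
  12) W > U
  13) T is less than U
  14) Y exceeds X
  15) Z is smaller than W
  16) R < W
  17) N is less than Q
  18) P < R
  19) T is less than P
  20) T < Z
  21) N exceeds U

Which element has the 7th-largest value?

Piecing the relations together gives one ordering: T < P < R < S < U < N < Q < V < X < Y < Z < W.
The 7th largest is N.

N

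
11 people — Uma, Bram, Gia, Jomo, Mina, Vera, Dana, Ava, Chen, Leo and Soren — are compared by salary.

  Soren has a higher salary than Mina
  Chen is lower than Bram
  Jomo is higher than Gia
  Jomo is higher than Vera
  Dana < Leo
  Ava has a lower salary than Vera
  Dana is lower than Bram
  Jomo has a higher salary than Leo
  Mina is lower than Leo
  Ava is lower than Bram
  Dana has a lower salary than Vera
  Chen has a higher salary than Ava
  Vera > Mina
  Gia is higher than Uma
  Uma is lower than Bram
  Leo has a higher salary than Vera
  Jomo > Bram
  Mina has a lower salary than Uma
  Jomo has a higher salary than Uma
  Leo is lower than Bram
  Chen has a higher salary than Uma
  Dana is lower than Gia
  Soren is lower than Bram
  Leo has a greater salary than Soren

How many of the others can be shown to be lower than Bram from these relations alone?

8

Directly below Bram: Uma, Soren, Dana, Ava, Chen, Leo.
One step further: Mina, Vera (8 so far).
No other element is forced below Bram by the given relations, so the count is 8.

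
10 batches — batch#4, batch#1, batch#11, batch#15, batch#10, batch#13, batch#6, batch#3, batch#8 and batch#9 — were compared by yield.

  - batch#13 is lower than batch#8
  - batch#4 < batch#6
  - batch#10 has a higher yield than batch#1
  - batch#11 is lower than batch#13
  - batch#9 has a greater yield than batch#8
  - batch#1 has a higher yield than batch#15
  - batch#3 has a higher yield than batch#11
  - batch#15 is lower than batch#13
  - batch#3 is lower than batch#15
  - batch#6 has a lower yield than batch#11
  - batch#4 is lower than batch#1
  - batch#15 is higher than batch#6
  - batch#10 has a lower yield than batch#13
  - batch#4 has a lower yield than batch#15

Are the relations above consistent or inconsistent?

The single ordering batch#4 < batch#6 < batch#11 < batch#3 < batch#15 < batch#1 < batch#10 < batch#13 < batch#8 < batch#9 satisfies every listed relation, so no contradiction arises.

consistent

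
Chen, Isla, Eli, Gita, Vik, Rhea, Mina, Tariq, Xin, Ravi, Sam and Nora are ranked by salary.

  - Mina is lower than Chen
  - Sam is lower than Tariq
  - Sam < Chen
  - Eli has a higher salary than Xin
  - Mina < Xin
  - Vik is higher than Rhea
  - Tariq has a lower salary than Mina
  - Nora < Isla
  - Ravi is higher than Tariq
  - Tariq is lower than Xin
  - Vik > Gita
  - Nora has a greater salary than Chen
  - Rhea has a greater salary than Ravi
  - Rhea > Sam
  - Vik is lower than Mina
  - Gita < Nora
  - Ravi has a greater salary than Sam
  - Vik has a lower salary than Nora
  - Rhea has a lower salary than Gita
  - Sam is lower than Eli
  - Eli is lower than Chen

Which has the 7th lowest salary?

Mina

Piecing the relations together gives one ordering: Sam < Tariq < Ravi < Rhea < Gita < Vik < Mina < Xin < Eli < Chen < Nora < Isla.
Counting 7 from the smallest end gives Mina.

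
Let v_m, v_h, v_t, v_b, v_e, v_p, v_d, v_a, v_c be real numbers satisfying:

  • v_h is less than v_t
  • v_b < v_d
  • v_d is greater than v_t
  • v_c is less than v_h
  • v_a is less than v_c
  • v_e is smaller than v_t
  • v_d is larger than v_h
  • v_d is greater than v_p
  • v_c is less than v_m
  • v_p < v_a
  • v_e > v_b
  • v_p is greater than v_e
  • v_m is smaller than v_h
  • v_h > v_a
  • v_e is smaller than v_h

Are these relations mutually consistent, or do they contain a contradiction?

consistent

Every relation is compatible with v_b < v_e < v_p < v_a < v_c < v_m < v_h < v_t < v_d; the set is consistent.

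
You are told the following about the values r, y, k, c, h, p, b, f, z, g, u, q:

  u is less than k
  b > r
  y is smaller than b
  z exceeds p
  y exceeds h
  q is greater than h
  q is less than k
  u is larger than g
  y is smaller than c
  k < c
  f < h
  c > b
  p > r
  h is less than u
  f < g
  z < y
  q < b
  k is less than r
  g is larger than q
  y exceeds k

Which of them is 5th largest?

p

Piecing the relations together gives one ordering: f < h < q < g < u < k < r < p < z < y < b < c.
The 5th largest is p.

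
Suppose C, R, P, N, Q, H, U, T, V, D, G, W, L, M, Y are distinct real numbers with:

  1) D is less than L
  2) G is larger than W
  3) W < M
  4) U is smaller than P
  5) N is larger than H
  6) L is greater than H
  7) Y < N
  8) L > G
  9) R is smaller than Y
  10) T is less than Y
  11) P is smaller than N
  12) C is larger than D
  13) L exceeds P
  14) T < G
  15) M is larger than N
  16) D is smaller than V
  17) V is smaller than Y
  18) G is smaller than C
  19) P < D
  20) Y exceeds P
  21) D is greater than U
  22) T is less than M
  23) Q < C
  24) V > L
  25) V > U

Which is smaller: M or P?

Link the given pairs in sequence: P < D; D < L; L < V; V < Y; Y < N; N < M.
Together: P < D < L < V < Y < N < M.
So P < M; P is the smaller of the two.

P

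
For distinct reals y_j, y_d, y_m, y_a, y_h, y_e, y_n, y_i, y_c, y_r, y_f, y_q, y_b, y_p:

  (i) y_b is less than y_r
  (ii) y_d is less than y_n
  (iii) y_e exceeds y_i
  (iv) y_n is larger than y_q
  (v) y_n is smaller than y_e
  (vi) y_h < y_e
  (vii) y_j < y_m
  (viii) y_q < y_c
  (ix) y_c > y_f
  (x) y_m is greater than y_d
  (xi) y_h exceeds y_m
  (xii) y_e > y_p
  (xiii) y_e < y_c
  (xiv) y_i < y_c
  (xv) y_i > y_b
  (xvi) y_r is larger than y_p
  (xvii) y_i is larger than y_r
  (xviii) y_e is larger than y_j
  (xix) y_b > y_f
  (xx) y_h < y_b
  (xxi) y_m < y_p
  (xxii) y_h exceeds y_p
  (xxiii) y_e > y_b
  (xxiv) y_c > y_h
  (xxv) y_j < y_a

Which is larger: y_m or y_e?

Chaining the given relations: y_m < y_p < y_h < y_b < y_r < y_i < y_e.
So y_m < y_e; y_e is the larger of the two.

y_e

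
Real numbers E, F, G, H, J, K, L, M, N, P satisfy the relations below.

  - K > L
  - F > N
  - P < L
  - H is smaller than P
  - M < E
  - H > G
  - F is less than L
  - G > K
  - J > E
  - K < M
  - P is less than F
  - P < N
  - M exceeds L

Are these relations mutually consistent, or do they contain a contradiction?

Chaining the given relations yields K < G < H < P < N < F < L, so K < L. But one relation states L < K. These cannot both hold.

inconsistent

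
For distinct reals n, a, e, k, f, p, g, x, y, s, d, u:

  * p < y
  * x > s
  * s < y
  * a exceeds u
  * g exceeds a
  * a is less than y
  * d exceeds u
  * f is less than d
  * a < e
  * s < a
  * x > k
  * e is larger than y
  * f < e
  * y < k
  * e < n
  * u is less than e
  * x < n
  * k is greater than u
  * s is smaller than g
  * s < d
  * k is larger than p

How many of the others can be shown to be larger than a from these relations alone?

From a the given relations immediately reach y, e, g.
From those, k, n — 5 in total.
From those, x — 6 in total.
Nothing else is reachable above a; 6 in all.

6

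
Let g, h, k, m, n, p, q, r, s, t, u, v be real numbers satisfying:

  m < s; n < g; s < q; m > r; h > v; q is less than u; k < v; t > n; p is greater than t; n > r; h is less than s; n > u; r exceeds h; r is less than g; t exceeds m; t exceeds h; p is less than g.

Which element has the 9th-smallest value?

n

Chaining the given pairs: k < v < h < r < m < s < q < u < n < t < p < g.
Counting 9 from the smallest end gives n.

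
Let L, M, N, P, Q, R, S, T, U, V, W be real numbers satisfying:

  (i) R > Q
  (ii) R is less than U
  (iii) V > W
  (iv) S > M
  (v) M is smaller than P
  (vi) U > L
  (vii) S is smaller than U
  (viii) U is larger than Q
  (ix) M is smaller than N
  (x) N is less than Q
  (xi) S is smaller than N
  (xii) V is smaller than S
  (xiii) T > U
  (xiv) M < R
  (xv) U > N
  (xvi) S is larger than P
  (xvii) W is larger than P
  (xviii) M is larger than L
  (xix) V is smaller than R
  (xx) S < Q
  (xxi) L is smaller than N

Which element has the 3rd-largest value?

The consecutive relations fix a unique order: L < M < P < W < V < S < N < Q < R < U < T.
The 3rd largest is R.

R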